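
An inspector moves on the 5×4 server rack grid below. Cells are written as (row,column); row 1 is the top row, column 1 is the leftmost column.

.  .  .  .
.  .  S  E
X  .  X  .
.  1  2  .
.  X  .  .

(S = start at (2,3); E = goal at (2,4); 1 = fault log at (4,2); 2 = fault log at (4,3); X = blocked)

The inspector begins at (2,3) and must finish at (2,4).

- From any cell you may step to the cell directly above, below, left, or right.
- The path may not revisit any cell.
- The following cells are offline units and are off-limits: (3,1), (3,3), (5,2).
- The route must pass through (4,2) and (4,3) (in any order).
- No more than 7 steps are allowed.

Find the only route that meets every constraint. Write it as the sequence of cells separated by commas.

The budget equals the shortest possible length, so every move has to be on a shortest route through the required cells.
Route from (2,3): left to (2,2), 2× down (reaching (4,2)), 2× right (reaching (4,4)), 2× up (reaching (2,4)) — 7 moves in all.
Check: all required cells visited; 7 ≤ 7 moves.

(2,3), (2,2), (3,2), (4,2), (4,3), (4,4), (3,4), (2,4)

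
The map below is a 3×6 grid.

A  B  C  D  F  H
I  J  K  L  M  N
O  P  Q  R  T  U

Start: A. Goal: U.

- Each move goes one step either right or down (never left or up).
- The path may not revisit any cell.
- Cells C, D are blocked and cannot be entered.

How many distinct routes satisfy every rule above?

A right/down-only route from A to U makes exactly 2 down-moves and 5 right-moves in some order.
With no other constraints that would be C(7,2) = 21 routes.
Subtract routes through each blocked cell (inclusion–exclusion for overlaps): − through C: 10 − through D: 6 + through C&D: 6 → 11.
That gives 11 routes.

11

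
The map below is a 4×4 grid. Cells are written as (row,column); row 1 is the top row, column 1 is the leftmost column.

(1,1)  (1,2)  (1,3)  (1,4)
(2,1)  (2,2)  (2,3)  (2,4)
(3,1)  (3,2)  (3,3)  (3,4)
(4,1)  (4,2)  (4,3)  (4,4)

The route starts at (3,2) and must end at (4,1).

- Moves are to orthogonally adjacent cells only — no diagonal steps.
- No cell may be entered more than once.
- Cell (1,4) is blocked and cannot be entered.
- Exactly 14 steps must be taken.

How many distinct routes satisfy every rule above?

0

Need simple routes of exactly 14 moves from (3,2) to (4,1) (Manhattan distance 2, so 6 moves are spent on a detour and 6 undoing it).
No route satisfies every constraint, so the count is 0.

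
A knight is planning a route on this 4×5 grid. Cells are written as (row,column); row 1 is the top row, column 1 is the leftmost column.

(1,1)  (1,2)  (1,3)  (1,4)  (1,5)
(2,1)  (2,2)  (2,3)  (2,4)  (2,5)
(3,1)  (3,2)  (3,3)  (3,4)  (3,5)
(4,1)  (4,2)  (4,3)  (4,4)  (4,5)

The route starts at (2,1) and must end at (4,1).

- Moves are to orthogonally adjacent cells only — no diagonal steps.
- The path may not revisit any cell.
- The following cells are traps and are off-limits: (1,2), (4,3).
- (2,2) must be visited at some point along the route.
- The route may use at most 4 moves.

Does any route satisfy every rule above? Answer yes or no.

One route that works: (2,1) → (2,2) → (3,2) → (4,2) → (4,1).

yes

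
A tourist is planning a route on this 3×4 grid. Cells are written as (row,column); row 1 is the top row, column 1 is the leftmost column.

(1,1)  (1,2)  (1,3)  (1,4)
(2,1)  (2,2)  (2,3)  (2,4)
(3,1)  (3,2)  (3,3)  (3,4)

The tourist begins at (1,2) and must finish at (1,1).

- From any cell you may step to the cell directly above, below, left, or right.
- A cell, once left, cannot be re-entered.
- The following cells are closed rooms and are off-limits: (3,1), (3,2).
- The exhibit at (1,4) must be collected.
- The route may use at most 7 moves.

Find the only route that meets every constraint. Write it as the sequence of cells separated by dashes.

(1,2) - (1,3) - (1,4) - (2,4) - (2,3) - (2,2) - (2,1) - (1,1)

The 7-move cap with required stops at (1,4) leaves no slack for detours.
Route from (1,2): 2× right (reaching (1,4)), down to (2,4), 3× left (reaching (2,1)), up to (1,1) — 7 moves in all.
Check: all required cells visited; 7 ≤ 7 moves.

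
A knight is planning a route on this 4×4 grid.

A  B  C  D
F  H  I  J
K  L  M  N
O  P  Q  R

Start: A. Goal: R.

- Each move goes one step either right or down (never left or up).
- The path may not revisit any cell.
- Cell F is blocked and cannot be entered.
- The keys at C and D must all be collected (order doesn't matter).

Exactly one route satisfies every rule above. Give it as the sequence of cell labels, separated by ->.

Moves only go right or down, so the column and row indices never decrease.
Route from A: right 3 to D, down 3 to R — 6 moves in all.
Check: all required cells visited.

A -> B -> C -> D -> J -> N -> R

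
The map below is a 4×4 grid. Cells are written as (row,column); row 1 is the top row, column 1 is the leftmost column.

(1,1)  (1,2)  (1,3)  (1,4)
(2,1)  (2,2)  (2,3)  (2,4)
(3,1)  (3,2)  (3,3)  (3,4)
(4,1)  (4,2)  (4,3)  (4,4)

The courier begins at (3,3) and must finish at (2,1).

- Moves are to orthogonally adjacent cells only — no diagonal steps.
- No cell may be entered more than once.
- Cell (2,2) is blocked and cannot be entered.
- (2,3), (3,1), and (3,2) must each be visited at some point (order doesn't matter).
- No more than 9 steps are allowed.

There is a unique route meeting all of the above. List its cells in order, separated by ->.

The budget equals the shortest possible length, so every move has to be on a shortest route through the required cells.
Route from (3,3): up to (2,3), right to (2,4), 2× down (reaching (4,4)), 2× left (reaching (4,2)), up to (3,2), left to (3,1), up to (2,1) — 9 moves in all.
Check: all required cells visited; 9 ≤ 9 moves.

(3,3) -> (2,3) -> (2,4) -> (3,4) -> (4,4) -> (4,3) -> (4,2) -> (3,2) -> (3,1) -> (2,1)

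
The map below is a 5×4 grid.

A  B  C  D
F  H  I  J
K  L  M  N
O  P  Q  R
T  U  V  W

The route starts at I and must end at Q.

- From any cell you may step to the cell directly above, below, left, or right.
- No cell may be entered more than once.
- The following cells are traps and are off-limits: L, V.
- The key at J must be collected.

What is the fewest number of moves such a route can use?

Any route passes through J somewhere between I and Q. Summing Manhattan distances along the two legs (I → J → Q) gives a lower bound of 1 + 3 = 4 moves.
A route of 4 moves achieves this: I → J → N → R → Q.
Since 4 matches the lower bound, it is optimal.

4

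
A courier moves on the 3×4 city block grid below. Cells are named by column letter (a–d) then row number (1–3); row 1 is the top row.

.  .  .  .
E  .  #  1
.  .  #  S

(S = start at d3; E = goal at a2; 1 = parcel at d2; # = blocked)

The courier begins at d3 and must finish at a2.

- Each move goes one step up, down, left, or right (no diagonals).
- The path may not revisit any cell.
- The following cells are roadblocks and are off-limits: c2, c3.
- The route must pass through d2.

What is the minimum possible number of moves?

Any route passes through d2 somewhere between d3 and a2. Summing Manhattan distances along the two legs (d3 → d2 → a2) gives a lower bound of 1 + 3 = 4 moves.
That bound ignores the blocked cells. Measuring each leg by the fewest moves that actually steer around them (d3→d2: 1; d2→a2: 5) raises the lower bound to 6.
A route of 6 moves exists: d3 → d2 → d1 → c1 → b1 → b2 → a2.
Since 6 matches that lower bound, it is optimal.

6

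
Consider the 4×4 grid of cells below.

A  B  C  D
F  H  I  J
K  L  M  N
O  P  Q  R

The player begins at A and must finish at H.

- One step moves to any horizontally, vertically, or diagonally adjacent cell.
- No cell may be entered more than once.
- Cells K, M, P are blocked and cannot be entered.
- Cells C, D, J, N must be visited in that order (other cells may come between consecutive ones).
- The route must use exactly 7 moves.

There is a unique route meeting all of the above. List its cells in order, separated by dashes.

A - B - C - D - J - N - I - H

The waypoints must appear in the order C, D, J, N, with no cell reused.
Route from A: right 3 to D, down 2 to N, up-left 1 to I, left 1 to H — 7 moves in all.
Check: order respected (C at step 2, D at step 3, J at step 4, N at step 5); 7 moves as required.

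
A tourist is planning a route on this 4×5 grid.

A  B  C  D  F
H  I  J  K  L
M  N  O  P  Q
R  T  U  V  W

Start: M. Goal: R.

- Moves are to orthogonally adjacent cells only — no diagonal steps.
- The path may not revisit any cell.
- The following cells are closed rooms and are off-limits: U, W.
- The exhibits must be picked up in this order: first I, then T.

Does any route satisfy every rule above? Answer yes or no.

One route that works: M → H → I → N → T → R.

yes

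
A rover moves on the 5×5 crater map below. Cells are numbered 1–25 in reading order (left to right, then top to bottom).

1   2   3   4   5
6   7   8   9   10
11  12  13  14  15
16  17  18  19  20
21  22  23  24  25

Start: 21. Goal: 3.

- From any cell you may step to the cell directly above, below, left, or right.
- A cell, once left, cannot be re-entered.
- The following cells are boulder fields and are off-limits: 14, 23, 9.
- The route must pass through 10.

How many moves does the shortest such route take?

10

Any route passes through 10 somewhere between 21 and 3. Summing Manhattan distances along the two legs (21 → 10 → 3) gives a lower bound of 7 + 3 = 10 moves.
A route of 10 moves achieves this: 21 → 16 → 17 → 18 → 19 → 20 → 15 → 10 → 5 → 4 → 3.
Since 10 matches the lower bound, it is optimal.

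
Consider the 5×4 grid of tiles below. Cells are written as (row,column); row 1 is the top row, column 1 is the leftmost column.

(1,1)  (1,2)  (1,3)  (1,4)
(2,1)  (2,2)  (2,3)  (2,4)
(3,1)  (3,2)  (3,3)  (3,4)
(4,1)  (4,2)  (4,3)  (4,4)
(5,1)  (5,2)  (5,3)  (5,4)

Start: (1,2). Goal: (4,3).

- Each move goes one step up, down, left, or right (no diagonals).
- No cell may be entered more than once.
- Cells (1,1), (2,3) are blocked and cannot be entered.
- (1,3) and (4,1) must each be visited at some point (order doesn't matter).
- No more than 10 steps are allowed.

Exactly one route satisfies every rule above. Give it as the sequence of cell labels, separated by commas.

(1,2), (1,3), (1,4), (2,4), (3,4), (3,3), (3,2), (3,1), (4,1), (4,2), (4,3)

The budget equals the shortest possible length, so every move has to be on a shortest route through the required cells.
Route from (1,2): 2× right (reaching (1,4)), 2× down (reaching (3,4)), 3× left (reaching (3,1)), down to (4,1), 2× right (reaching (4,3)) — 10 moves in all.
Check: all required cells visited; 10 ≤ 10 moves.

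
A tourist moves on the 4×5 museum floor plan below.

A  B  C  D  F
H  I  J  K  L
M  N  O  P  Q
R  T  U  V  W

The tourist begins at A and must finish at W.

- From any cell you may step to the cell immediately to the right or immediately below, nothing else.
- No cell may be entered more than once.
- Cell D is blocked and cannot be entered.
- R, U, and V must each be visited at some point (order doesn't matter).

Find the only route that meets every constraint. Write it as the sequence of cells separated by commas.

Moves only go right or down, so the column and row indices never decrease.
Route from A: down 3 to R, right 4 to W — 7 moves in all.
Check: all required cells visited.

A, H, M, R, T, U, V, W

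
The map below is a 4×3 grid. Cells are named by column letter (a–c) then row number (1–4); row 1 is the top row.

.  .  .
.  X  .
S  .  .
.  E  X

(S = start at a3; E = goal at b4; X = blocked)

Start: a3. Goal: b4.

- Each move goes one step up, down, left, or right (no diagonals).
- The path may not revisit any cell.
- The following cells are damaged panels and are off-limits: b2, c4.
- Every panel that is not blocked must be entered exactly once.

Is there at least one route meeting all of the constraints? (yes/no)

no

Colour the cells like a checkerboard: each orthogonal step flips colour, so a Hamiltonian route alternates colours. Here there are 5 cells of one colour and 5 of the other, with start on the same colour as the goal — the counts and endpoints can't be arranged into an alternating sequence of length 10, so no Hamiltonian route exists.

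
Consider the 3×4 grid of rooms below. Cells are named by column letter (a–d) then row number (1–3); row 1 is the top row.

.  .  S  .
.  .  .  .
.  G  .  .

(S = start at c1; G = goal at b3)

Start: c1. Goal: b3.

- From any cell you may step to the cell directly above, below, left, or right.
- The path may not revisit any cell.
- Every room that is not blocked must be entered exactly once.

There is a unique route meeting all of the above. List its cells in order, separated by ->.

c1 -> d1 -> d2 -> d3 -> c3 -> c2 -> b2 -> b1 -> a1 -> a2 -> a3 -> b3

Need to visit all 12 open cells exactly once, starting at c1 and ending at b3.
Cell a3 has only two open neighbours (a2 and b3), so the path must pass straight through it: one of those is the cell it's entered from and the other is where it exits.
Route from c1: right to d1, 2× down (reaching d3), left to c3, up to c2, left to b2, up to b1, left to a1, 2× down (reaching a3), right to b3 — 11 moves in all.
Check: all 12 open cells covered.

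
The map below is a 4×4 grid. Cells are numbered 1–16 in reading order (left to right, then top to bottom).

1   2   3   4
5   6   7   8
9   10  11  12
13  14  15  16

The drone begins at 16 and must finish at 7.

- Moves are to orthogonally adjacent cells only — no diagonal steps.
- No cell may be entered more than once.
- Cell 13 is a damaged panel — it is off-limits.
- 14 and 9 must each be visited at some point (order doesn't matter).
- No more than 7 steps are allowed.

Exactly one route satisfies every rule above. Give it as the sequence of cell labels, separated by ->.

16 -> 15 -> 14 -> 10 -> 9 -> 5 -> 6 -> 7

The 7-move cap with required stops at 14, 9 leaves no slack for detours.
Route from 16: left 2 to 14, up 1 to 10, left 1 to 9, up 1 to 5, right 2 to 7 — 7 moves in all.
Check: all required cells visited; 7 ≤ 7 moves.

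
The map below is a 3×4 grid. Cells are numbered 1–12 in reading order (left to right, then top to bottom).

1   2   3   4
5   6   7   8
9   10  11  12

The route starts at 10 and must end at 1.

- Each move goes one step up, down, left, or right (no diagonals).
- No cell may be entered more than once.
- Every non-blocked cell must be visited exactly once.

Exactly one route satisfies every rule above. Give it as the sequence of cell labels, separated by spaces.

10 9 5 6 7 11 12 8 4 3 2 1

Need to visit all 12 open cells exactly once, starting at 10 and ending at 1.
Cell 9 has only two open neighbours (5 and 10), so the path must pass straight through it: one of those is the cell it's entered from and the other is where it exits.
Route from 10: left to 9, up to 5, 2× right (reaching 7), down to 11, right to 12, 2× up (reaching 4), 3× left (reaching 1) — 11 moves in all.
Check: all 12 open cells covered.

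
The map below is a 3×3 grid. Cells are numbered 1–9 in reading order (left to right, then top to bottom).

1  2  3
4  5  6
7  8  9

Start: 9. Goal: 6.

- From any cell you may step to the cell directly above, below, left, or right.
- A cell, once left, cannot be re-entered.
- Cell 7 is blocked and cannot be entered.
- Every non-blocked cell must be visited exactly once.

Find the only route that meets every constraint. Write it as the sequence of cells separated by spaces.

Need to visit all 8 open cells exactly once, starting at 9 and ending at 6.
Cell 8 has only two open neighbours (5 and 9), so the path must pass straight through it: one of those is the cell it's entered from and the other is where it exits.
Route from 9: left 1 to 8, up 1 to 5, left 1 to 4, up 1 to 1, right 2 to 3, down 1 to 6 — 7 moves in all.
Check: all 8 open cells covered.

9 8 5 4 1 2 3 6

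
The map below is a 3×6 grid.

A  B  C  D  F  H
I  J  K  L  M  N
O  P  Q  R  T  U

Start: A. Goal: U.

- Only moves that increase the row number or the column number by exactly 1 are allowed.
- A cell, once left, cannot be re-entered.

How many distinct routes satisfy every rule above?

A right/down-only route from A to U makes exactly 2 down-moves and 5 right-moves in some order.
With no other constraints that would be C(7,2) = 21 routes.
That gives 21 routes.

21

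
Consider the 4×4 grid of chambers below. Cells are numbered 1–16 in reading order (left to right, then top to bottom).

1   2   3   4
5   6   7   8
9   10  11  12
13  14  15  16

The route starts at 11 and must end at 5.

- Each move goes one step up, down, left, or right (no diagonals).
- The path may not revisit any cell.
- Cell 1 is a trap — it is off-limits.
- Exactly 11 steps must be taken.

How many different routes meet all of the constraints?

Need simple routes of exactly 11 moves from 11 to 5 (Manhattan distance 3, so 4 moves are spent on a detour and 4 undoing it).
Branch systematically from the start, pruning whenever the remaining move budget drops below the Manhattan distance to 5 or differs from it in parity. Grouping the completions by first move — via 7: 5; via 15: 4; via 10: 5; via 12: 3 — and summing: 5 + 4 + 5 + 3 = 17.
That gives 17 routes.

17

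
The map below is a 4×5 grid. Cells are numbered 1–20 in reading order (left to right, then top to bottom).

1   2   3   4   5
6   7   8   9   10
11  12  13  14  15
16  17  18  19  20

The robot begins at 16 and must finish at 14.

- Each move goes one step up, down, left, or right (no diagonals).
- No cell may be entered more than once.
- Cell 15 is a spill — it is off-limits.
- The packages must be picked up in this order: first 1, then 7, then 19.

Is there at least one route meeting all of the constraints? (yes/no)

yes

One route that works: 16 → 11 → 6 → 1 → 2 → 7 → 12 → 17 → 18 → 19 → 14.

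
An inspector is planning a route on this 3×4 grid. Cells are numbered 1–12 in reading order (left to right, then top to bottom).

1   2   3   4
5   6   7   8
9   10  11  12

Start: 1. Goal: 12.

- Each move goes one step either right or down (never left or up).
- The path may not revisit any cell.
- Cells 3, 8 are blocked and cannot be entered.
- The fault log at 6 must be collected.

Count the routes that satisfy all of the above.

4

A right/down-only route from 1 to 12 makes exactly 2 down-moves and 3 right-moves in some order.
With no other constraints that would be C(5,2) = 10 routes.
Split at 6 and multiply the segment counts (each segment already excludes blocked cells): 1→6: 2; 6→12: 2; product = 4.
That gives 4 routes.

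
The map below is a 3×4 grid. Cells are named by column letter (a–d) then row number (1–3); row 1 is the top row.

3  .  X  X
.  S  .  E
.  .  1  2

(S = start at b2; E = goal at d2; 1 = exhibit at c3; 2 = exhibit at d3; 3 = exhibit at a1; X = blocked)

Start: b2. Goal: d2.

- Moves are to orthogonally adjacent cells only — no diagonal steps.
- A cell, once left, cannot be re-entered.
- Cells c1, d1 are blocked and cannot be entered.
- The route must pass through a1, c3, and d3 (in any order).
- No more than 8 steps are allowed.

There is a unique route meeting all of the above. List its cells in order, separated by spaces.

The 8-move cap with required stops at a1, c3, d3 leaves no slack for detours.
Route from b2: up to b1, left to a1, 2× down (reaching a3), 3× right (reaching d3), up to d2 — 8 moves in all.
Check: all required cells visited; 8 ≤ 8 moves.

b2 b1 a1 a2 a3 b3 c3 d3 d2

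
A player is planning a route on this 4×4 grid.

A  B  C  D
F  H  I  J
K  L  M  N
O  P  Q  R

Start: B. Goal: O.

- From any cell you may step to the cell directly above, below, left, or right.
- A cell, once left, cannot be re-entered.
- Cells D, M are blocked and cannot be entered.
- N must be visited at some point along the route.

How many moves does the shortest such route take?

Any route passes through N somewhere between B and O. Summing Manhattan distances along the two legs (B → N → O) gives a lower bound of 4 + 4 = 8 moves.
A route of 8 moves achieves this: B → H → I → J → N → R → Q → P → O.
Since 8 matches the lower bound, it is optimal.

8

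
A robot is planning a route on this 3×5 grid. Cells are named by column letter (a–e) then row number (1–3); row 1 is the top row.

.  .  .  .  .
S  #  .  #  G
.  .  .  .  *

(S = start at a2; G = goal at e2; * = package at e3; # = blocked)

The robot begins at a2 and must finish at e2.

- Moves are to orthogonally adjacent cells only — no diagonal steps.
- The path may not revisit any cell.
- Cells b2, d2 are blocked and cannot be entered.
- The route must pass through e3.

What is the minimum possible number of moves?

6

Any route passes through e3 somewhere between a2 and e2. Summing Manhattan distances along the two legs (a2 → e3 → e2) gives a lower bound of 5 + 1 = 6 moves.
A route of 6 moves achieves this: a2 → a3 → b3 → c3 → d3 → e3 → e2.
Since 6 matches the lower bound, it is optimal.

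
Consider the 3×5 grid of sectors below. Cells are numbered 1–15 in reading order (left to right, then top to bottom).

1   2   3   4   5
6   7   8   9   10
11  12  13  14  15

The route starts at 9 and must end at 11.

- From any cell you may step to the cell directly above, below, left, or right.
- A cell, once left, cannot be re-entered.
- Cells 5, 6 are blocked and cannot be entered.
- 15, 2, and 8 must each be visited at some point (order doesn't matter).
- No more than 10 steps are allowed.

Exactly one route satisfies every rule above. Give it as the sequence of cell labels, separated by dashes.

9 - 10 - 15 - 14 - 13 - 8 - 3 - 2 - 7 - 12 - 11

Any route must reach 15, 2, and 8 and still end at 11 within 10 moves, so the order of the required stops is forced.
Route from 9: right to 10, down to 15, 2× left (reaching 13), 2× up (reaching 3), left to 2, 2× down (reaching 12), left to 11 — 10 moves in all.
Check: all required cells visited; 10 ≤ 10 moves.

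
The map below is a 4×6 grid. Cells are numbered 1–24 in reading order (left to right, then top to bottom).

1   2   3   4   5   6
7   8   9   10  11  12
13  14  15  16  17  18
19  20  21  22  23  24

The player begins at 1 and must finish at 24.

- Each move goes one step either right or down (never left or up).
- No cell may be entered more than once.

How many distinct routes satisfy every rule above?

56

A right/down-only route from 1 to 24 makes exactly 3 down-moves and 5 right-moves in some order.
With no other constraints that would be C(8,3) = 56 routes.
That gives 56 routes.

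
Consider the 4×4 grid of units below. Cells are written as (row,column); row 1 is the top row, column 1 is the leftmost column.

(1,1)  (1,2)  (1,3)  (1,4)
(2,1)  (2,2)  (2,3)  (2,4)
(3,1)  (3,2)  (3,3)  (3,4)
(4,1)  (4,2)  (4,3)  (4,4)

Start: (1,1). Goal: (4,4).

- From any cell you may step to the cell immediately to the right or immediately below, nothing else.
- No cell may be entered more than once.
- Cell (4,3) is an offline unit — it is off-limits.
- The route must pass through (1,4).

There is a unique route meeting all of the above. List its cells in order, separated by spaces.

Moves only go right or down, so the column and row indices never decrease.
Route from (1,1): right 3 to (1,4), down 3 to (4,4) — 6 moves in all.
Check: all required cells visited.

(1,1) (1,2) (1,3) (1,4) (2,4) (3,4) (4,4)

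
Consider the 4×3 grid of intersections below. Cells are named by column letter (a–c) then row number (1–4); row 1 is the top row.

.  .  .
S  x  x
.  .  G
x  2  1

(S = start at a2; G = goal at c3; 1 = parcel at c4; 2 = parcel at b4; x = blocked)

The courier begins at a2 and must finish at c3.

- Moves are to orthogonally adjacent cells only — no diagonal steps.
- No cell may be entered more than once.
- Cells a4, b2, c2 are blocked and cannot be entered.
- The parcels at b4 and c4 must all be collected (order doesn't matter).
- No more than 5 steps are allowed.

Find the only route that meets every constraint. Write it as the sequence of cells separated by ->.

a2 -> a3 -> b3 -> b4 -> c4 -> c3

The budget equals the shortest possible length, so every move has to be on a shortest route through the required cells.
Route from a2: down 1 to a3, right 1 to b3, down 1 to b4, right 1 to c4, up 1 to c3 — 5 moves in all.
Check: all required cells visited; 5 ≤ 5 moves.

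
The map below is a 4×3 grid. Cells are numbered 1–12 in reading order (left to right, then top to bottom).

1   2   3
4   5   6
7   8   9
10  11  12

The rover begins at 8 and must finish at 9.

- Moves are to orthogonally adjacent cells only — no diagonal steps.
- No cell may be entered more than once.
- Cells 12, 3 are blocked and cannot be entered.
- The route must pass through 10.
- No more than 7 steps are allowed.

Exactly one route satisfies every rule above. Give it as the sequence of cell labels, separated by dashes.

Any route must reach 10 and still end at 9 within 7 moves, so the order of the required stops is forced.
Route from 8: down to 11, left to 10, 2× up (reaching 4), 2× right (reaching 6), down to 9 — 7 moves in all.
Check: all required cells visited; 7 ≤ 7 moves.

8 - 11 - 10 - 7 - 4 - 5 - 6 - 9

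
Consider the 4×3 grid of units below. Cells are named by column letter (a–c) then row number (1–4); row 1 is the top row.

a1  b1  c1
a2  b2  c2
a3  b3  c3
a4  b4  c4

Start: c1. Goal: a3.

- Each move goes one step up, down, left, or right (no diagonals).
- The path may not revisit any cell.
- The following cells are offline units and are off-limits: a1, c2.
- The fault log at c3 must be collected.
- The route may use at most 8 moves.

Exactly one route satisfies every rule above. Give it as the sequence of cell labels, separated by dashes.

c1 - b1 - b2 - b3 - c3 - c4 - b4 - a4 - a3

Any route must reach c3 and still end at a3 within 8 moves, so the order of the required stops is forced.
Route from c1: left 1 to b1, down 2 to b3, right 1 to c3, down 1 to c4, left 2 to a4, up 1 to a3 — 8 moves in all.
Check: all required cells visited; 8 ≤ 8 moves.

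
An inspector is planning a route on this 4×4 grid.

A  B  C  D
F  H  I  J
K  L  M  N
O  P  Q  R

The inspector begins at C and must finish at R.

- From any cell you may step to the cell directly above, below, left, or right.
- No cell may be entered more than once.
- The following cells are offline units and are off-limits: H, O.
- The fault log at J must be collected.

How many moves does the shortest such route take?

4

Any route passes through J somewhere between C and R. Summing Manhattan distances along the two legs (C → J → R) gives a lower bound of 2 + 2 = 4 moves.
A route of 4 moves achieves this: C → I → J → N → R.
Since 4 matches the lower bound, it is optimal.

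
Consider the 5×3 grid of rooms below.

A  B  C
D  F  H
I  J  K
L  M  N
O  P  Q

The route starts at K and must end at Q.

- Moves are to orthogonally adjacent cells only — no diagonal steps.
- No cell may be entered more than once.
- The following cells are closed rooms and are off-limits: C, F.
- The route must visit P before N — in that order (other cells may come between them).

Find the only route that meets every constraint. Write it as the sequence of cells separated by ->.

K -> J -> I -> L -> O -> P -> M -> N -> Q

The waypoints must appear in the order P, N, with no cell reused.
Route from K: 2× left (reaching I), 2× down (reaching O), right to P, up to M, right to N, down to Q — 8 moves in all.
Check: order respected (P at step 5, N at step 7).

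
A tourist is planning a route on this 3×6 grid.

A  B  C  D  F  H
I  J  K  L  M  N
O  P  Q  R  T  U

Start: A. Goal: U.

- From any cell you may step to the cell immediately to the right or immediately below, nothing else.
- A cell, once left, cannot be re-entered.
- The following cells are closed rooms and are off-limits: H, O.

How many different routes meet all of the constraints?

19

A right/down-only route from A to U makes exactly 2 down-moves and 5 right-moves in some order.
With no other constraints that would be C(7,2) = 21 routes.
Subtract routes through each blocked cell (inclusion–exclusion for overlaps): − through H: 1 − through O: 1 → 19.
That gives 19 routes.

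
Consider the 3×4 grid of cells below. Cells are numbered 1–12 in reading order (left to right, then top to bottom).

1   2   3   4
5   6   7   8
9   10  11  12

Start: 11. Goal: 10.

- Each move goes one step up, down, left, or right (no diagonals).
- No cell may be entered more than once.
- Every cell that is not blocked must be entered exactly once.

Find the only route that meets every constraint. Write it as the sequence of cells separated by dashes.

Need to visit all 12 open cells exactly once, starting at 11 and ending at 10.
Cell 4 has only two open neighbours (8 and 3), so the path must pass straight through it: one of those is the cell it's entered from and the other is where it exits.
Route from 11: right to 12, 2× up (reaching 4), left to 3, down to 7, left to 6, up to 2, left to 1, 2× down (reaching 9), right to 10 — 11 moves in all.
Check: all 12 open cells covered.

11 - 12 - 8 - 4 - 3 - 7 - 6 - 2 - 1 - 5 - 9 - 10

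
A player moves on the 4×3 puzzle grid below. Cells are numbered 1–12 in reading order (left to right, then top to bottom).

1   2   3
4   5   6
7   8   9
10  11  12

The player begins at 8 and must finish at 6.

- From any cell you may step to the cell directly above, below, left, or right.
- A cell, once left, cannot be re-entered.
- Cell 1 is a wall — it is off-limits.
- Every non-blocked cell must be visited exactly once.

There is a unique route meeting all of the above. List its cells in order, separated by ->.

Need to visit all 11 open cells exactly once, starting at 8 and ending at 6.
Route from 8: right 1 to 9, down 1 to 12, left 2 to 10, up 2 to 4, right 1 to 5, up 1 to 2, right 1 to 3, down 1 to 6 — 10 moves in all.
Check: all 11 open cells covered.

8 -> 9 -> 12 -> 11 -> 10 -> 7 -> 4 -> 5 -> 2 -> 3 -> 6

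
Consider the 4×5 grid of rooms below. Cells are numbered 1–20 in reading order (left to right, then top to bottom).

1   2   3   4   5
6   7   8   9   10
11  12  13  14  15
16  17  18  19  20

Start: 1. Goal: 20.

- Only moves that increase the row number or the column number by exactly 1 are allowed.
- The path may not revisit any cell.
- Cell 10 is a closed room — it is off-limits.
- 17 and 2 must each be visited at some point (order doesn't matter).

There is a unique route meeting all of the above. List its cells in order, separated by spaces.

Moves only go right or down, so the column and row indices never decrease.
Route from 1: right to 2, 3× down (reaching 17), 3× right (reaching 20) — 7 moves in all.
Check: all required cells visited.

1 2 7 12 17 18 19 20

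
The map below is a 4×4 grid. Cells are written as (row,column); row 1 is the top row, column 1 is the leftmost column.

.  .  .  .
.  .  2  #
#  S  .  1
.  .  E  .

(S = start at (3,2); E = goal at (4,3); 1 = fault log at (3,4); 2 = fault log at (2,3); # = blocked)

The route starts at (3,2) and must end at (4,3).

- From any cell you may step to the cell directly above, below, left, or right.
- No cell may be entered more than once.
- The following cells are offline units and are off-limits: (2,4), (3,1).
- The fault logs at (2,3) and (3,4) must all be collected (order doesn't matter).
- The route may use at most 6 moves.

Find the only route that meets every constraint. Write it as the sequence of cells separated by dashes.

The 6-move cap with required stops at (2,3), (3,4) leaves no slack for detours.
Route from (3,2): up 1 to (2,2), right 1 to (2,3), down 1 to (3,3), right 1 to (3,4), down 1 to (4,4), left 1 to (4,3) — 6 moves in all.
Check: all required cells visited; 6 ≤ 6 moves.

(3,2) - (2,2) - (2,3) - (3,3) - (3,4) - (4,4) - (4,3)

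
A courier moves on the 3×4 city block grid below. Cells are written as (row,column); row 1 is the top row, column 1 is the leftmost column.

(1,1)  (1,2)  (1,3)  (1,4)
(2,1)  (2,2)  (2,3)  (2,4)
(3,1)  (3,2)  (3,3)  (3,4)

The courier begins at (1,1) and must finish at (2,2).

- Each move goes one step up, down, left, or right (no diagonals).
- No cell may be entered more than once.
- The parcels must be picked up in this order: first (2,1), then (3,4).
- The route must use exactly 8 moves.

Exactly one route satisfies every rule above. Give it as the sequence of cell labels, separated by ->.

(1,1) -> (2,1) -> (3,1) -> (3,2) -> (3,3) -> (3,4) -> (2,4) -> (2,3) -> (2,2)

The waypoints must appear in the order (2,1), (3,4), with no cell reused.
Route from (1,1): 2× down (reaching (3,1)), 3× right (reaching (3,4)), up to (2,4), 2× left (reaching (2,2)) — 8 moves in all.
Check: order respected ((2,1) at step 1, (3,4) at step 5); 8 moves as required.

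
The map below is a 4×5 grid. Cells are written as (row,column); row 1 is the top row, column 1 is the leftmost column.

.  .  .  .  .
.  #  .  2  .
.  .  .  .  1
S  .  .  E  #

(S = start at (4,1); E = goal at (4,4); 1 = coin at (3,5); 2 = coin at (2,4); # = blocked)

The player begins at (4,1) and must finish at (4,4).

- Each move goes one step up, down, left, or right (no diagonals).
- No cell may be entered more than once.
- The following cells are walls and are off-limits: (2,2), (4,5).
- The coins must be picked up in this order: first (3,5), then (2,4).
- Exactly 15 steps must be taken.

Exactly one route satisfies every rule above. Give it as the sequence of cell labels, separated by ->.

The waypoints must appear in the order (3,5), (2,4), with no cell reused.
Route from (4,1): up 3 to (1,1), right 4 to (1,5), down 2 to (3,5), left 1 to (3,4), up 1 to (2,4), left 1 to (2,3), down 2 to (4,3), right 1 to (4,4) — 15 moves in all.
Check: order respected (1 at step 9, 2 at step 11); 15 moves as required.

(4,1) -> (3,1) -> (2,1) -> (1,1) -> (1,2) -> (1,3) -> (1,4) -> (1,5) -> (2,5) -> (3,5) -> (3,4) -> (2,4) -> (2,3) -> (3,3) -> (4,3) -> (4,4)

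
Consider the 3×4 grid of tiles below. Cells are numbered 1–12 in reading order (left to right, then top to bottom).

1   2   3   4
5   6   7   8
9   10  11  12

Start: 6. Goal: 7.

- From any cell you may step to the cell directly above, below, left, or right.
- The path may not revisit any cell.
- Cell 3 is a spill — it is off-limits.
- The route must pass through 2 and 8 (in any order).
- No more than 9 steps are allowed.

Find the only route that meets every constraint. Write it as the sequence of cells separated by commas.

The budget equals the shortest possible length, so every move has to be on a shortest route through the required cells.
Route from 6: up 1 to 2, left 1 to 1, down 2 to 9, right 3 to 12, up 1 to 8, left 1 to 7 — 9 moves in all.
Check: all required cells visited; 9 ≤ 9 moves.

6, 2, 1, 5, 9, 10, 11, 12, 8, 7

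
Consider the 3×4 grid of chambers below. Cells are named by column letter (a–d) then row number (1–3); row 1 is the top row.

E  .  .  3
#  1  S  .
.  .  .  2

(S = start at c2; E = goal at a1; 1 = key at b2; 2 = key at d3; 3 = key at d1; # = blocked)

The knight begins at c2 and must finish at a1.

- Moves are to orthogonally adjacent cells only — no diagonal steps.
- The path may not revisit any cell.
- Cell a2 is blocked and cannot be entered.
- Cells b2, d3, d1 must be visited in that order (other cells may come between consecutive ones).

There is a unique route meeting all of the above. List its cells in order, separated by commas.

c2, b2, b3, c3, d3, d2, d1, c1, b1, a1

The waypoints must appear in the order b2, d3, d1, with no cell reused.
Route from c2: left to b2, down to b3, 2× right (reaching d3), 2× up (reaching d1), 3× left (reaching a1) — 9 moves in all.
Check: order respected (1 at step 1, 2 at step 4, 3 at step 6).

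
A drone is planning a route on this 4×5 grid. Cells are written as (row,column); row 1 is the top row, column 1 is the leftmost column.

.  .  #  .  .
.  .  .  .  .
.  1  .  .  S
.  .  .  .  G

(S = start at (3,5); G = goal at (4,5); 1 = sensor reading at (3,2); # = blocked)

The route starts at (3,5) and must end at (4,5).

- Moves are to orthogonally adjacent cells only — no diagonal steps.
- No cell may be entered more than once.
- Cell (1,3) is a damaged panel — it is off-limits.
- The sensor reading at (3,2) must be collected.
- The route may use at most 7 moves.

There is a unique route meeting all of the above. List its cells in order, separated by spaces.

(3,5) (3,4) (3,3) (3,2) (4,2) (4,3) (4,4) (4,5)

The budget equals the shortest possible length, so every move has to be on a shortest route through the required cells.
Route from (3,5): left 3 to (3,2), down 1 to (4,2), right 3 to (4,5) — 7 moves in all.
Check: all required cells visited; 7 ≤ 7 moves.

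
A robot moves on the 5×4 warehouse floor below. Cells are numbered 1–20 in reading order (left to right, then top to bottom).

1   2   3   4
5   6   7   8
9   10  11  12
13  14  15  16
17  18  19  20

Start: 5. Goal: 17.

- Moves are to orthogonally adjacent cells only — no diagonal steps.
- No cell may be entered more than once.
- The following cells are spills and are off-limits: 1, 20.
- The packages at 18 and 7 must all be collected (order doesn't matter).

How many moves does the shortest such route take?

Any route passes through 18 and 7 in some order between 5 and 17. Summing Manhattan distances along each leg and taking the cheapest ordering (5 → 7 → 18 → 17) gives a lower bound of 2 + 4 + 1 = 7 moves.
A route of 7 moves achieves this: 5 → 6 → 7 → 11 → 15 → 19 → 18 → 17.
Since 7 matches the lower bound, it is optimal.

7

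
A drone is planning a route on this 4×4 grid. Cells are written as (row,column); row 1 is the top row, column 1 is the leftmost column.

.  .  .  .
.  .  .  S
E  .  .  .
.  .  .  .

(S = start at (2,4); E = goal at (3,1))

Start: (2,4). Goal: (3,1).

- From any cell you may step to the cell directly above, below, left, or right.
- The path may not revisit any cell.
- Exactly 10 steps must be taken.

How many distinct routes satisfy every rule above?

Need simple routes of exactly 10 moves from (2,4) to (3,1) (Manhattan distance 4, so 3 moves are spent on a detour and 3 undoing it).
Branch systematically from the start, pruning whenever the remaining move budget drops below the Manhattan distance to (3,1) or differs from it in parity. Grouping the completions by first move — via (1,4): 11; via (3,4): 12; via (2,3): 5 — and summing: 11 + 12 + 5 = 28.
That gives 28 routes.

28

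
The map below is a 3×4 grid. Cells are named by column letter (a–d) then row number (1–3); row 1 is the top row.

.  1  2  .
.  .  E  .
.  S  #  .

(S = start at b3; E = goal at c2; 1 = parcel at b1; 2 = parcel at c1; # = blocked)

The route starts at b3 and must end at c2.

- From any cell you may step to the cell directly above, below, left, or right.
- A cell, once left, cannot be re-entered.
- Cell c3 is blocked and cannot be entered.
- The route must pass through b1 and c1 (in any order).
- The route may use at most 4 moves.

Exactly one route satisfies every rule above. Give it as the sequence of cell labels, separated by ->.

b3 -> b2 -> b1 -> c1 -> c2

The budget equals the shortest possible length, so every move has to be on a shortest route through the required cells.
Route from b3: up 2 to b1, right 1 to c1, down 1 to c2 — 4 moves in all.
Check: all required cells visited; 4 ≤ 4 moves.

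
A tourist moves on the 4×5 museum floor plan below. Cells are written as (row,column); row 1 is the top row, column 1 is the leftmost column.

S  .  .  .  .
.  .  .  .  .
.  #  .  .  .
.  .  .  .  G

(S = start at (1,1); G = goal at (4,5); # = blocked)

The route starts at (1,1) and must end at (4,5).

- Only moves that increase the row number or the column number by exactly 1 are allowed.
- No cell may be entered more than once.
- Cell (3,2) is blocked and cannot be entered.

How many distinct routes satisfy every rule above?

23

A right/down-only route from (1,1) to (4,5) makes exactly 3 down-moves and 4 right-moves in some order.
With no other constraints that would be C(7,3) = 35 routes.
Subtract routes through each blocked cell (inclusion–exclusion for overlaps): − through (3,2): 12 → 23.
That gives 23 routes.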